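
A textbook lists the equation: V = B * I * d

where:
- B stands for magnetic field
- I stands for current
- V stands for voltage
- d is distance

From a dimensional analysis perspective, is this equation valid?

No

B (magnetic field) has dimensions [I^-1 M T^-2].
I (current) has dimensions [I].
V (voltage) has dimensions [I^-1 L^2 M T^-3].
d (distance) has dimensions [L].

Left side: [I^-1 L^2 M T^-3]
Right side: [L M T^-2]

The two sides have different dimensions, so the equation is NOT dimensionally consistent.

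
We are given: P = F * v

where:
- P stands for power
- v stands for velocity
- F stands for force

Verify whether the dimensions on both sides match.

Yes

P (power) has dimensions [L^2 M T^-3].
v (velocity) has dimensions [L T^-1].
F (force) has dimensions [L M T^-2].

Left side: [L^2 M T^-3]
Right side: [L^2 M T^-3]

Both sides have the same dimensions, so the equation is dimensionally consistent.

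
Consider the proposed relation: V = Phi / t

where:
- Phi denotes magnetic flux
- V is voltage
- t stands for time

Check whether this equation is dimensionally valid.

Yes

Phi (magnetic flux) has dimensions [I^-1 L^2 M T^-2].
V (voltage) has dimensions [I^-1 L^2 M T^-3].
t (time) has dimensions [T].

Left side: [I^-1 L^2 M T^-3]
Right side: [I^-1 L^2 M T^-3]

Both sides have the same dimensions, so the equation is dimensionally consistent.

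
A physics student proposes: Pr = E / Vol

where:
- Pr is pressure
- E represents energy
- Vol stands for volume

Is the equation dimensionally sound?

Yes

Pr (pressure) has dimensions [L^-1 M T^-2].
E (energy) has dimensions [L^2 M T^-2].
Vol (volume) has dimensions [L^3].

Left side: [L^-1 M T^-2]
Right side: [L^-1 M T^-2]

Both sides have the same dimensions, so the equation is dimensionally consistent.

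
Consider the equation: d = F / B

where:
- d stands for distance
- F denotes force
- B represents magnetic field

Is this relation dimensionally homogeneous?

No

d (distance) has dimensions [L].
F (force) has dimensions [L M T^-2].
B (magnetic field) has dimensions [I^-1 M T^-2].

Left side: [L]
Right side: [I L]

The two sides have different dimensions, so the equation is NOT dimensionally consistent.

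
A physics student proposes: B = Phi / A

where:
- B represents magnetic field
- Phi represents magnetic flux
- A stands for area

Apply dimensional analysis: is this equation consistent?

Yes

B (magnetic field) has dimensions [I^-1 M T^-2].
Phi (magnetic flux) has dimensions [I^-1 L^2 M T^-2].
A (area) has dimensions [L^2].

Left side: [I^-1 M T^-2]
Right side: [I^-1 M T^-2]

Both sides have the same dimensions, so the equation is dimensionally consistent.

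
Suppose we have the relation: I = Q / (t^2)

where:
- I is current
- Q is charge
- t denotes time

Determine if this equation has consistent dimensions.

No

I (current) has dimensions [I].
Q (charge) has dimensions [I T].
t (time) has dimensions [T].

Left side: [I]
Right side: [I T^-1]

The two sides have different dimensions, so the equation is NOT dimensionally consistent.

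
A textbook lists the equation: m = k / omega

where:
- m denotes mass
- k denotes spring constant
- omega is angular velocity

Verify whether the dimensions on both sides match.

No

m (mass) has dimensions [M].
k (spring constant) has dimensions [M T^-2].
omega (angular velocity) has dimensions [T^-1].

Left side: [M]
Right side: [M T^-1]

The two sides have different dimensions, so the equation is NOT dimensionally consistent.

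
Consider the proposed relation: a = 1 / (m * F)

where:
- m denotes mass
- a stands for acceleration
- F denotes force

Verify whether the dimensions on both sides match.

No

m (mass) has dimensions [M].
a (acceleration) has dimensions [L T^-2].
F (force) has dimensions [L M T^-2].

Left side: [L T^-2]
Right side: [L^-1 M^-2 T^2]

The two sides have different dimensions, so the equation is NOT dimensionally consistent.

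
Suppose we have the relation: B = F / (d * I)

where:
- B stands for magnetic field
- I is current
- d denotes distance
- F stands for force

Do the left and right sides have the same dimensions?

Yes

B (magnetic field) has dimensions [I^-1 M T^-2].
I (current) has dimensions [I].
d (distance) has dimensions [L].
F (force) has dimensions [L M T^-2].

Left side: [I^-1 M T^-2]
Right side: [I^-1 M T^-2]

Both sides have the same dimensions, so the equation is dimensionally consistent.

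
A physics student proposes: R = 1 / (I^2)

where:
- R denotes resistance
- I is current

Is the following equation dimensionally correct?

No

R (resistance) has dimensions [I^-2 L^2 M T^-3].
I (current) has dimensions [I].

Left side: [I^-2 L^2 M T^-3]
Right side: [I^-2]

The two sides have different dimensions, so the equation is NOT dimensionally consistent.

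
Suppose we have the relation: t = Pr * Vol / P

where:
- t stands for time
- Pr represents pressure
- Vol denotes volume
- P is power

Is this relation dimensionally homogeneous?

Yes

t (time) has dimensions [T].
Pr (pressure) has dimensions [L^-1 M T^-2].
Vol (volume) has dimensions [L^3].
P (power) has dimensions [L^2 M T^-3].

Left side: [T]
Right side: [T]

Both sides have the same dimensions, so the equation is dimensionally consistent.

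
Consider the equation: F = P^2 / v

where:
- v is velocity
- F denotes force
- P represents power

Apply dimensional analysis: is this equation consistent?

No

v (velocity) has dimensions [L T^-1].
F (force) has dimensions [L M T^-2].
P (power) has dimensions [L^2 M T^-3].

Left side: [L M T^-2]
Right side: [L^3 M^2 T^-5]

The two sides have different dimensions, so the equation is NOT dimensionally consistent.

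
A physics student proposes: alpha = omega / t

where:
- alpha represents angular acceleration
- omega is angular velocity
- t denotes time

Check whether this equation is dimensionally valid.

Yes

alpha (angular acceleration) has dimensions [T^-2].
omega (angular velocity) has dimensions [T^-1].
t (time) has dimensions [T].

Left side: [T^-2]
Right side: [T^-2]

Both sides have the same dimensions, so the equation is dimensionally consistent.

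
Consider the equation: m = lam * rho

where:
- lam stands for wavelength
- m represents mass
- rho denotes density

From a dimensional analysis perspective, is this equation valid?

No

lam (wavelength) has dimensions [L].
m (mass) has dimensions [M].
rho (density) has dimensions [L^-3 M].

Left side: [M]
Right side: [L^-2 M]

The two sides have different dimensions, so the equation is NOT dimensionally consistent.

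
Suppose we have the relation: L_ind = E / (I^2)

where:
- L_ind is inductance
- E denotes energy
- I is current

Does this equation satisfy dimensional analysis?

Yes

L_ind (inductance) has dimensions [I^-2 L^2 M T^-2].
E (energy) has dimensions [L^2 M T^-2].
I (current) has dimensions [I].

Left side: [I^-2 L^2 M T^-2]
Right side: [I^-2 L^2 M T^-2]

Both sides have the same dimensions, so the equation is dimensionally consistent.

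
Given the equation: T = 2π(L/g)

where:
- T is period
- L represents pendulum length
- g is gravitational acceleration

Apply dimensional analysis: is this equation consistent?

No

T (period) has dimensions [T].
L (pendulum length) has dimensions [L].
g (gravitational acceleration) has dimensions [L T^-2].

Left side: [T]
Right side: [T^2]

The two sides have different dimensions, so the equation is NOT dimensionally consistent.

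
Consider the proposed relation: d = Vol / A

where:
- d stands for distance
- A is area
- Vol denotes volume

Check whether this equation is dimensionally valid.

Yes

d (distance) has dimensions [L].
A (area) has dimensions [L^2].
Vol (volume) has dimensions [L^3].

Left side: [L]
Right side: [L]

Both sides have the same dimensions, so the equation is dimensionally consistent.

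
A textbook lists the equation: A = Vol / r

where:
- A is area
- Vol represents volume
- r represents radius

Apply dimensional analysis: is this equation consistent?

Yes

A (area) has dimensions [L^2].
Vol (volume) has dimensions [L^3].
r (radius) has dimensions [L].

Left side: [L^2]
Right side: [L^2]

Both sides have the same dimensions, so the equation is dimensionally consistent.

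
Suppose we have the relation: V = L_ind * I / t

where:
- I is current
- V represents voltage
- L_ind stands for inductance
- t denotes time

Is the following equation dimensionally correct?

Yes

I (current) has dimensions [I].
V (voltage) has dimensions [I^-1 L^2 M T^-3].
L_ind (inductance) has dimensions [I^-2 L^2 M T^-2].
t (time) has dimensions [T].

Left side: [I^-1 L^2 M T^-3]
Right side: [I^-1 L^2 M T^-3]

Both sides have the same dimensions, so the equation is dimensionally consistent.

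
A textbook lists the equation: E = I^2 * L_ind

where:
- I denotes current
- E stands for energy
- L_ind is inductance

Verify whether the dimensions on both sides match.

Yes

I (current) has dimensions [I].
E (energy) has dimensions [L^2 M T^-2].
L_ind (inductance) has dimensions [I^-2 L^2 M T^-2].

Left side: [L^2 M T^-2]
Right side: [L^2 M T^-2]

Both sides have the same dimensions, so the equation is dimensionally consistent.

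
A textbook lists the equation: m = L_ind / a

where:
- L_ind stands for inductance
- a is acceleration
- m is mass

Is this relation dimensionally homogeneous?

No

L_ind (inductance) has dimensions [I^-2 L^2 M T^-2].
a (acceleration) has dimensions [L T^-2].
m (mass) has dimensions [M].

Left side: [M]
Right side: [I^-2 L M]

The two sides have different dimensions, so the equation is NOT dimensionally consistent.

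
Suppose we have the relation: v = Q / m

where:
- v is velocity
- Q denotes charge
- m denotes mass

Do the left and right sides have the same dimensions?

No

v (velocity) has dimensions [L T^-1].
Q (charge) has dimensions [I T].
m (mass) has dimensions [M].

Left side: [L T^-1]
Right side: [I M^-1 T]

The two sides have different dimensions, so the equation is NOT dimensionally consistent.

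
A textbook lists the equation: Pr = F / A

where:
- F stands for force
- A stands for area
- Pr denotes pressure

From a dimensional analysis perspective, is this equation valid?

Yes

F (force) has dimensions [L M T^-2].
A (area) has dimensions [L^2].
Pr (pressure) has dimensions [L^-1 M T^-2].

Left side: [L^-1 M T^-2]
Right side: [L^-1 M T^-2]

Both sides have the same dimensions, so the equation is dimensionally consistent.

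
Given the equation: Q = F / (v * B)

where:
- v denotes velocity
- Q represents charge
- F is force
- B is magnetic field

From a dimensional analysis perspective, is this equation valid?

Yes

v (velocity) has dimensions [L T^-1].
Q (charge) has dimensions [I T].
F (force) has dimensions [L M T^-2].
B (magnetic field) has dimensions [I^-1 M T^-2].

Left side: [I T]
Right side: [I T]

Both sides have the same dimensions, so the equation is dimensionally consistent.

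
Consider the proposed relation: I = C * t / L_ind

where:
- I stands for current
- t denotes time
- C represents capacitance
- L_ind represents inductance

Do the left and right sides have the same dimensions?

No

I (current) has dimensions [I].
t (time) has dimensions [T].
C (capacitance) has dimensions [I^2 L^-2 M^-1 T^4].
L_ind (inductance) has dimensions [I^-2 L^2 M T^-2].

Left side: [I]
Right side: [I^4 L^-4 M^-2 T^7]

The two sides have different dimensions, so the equation is NOT dimensionally consistent.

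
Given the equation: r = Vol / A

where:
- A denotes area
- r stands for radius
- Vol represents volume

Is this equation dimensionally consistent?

Yes

A (area) has dimensions [L^2].
r (radius) has dimensions [L].
Vol (volume) has dimensions [L^3].

Left side: [L]
Right side: [L]

Both sides have the same dimensions, so the equation is dimensionally consistent.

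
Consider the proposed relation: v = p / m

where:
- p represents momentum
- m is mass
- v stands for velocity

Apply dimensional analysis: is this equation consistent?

Yes

p (momentum) has dimensions [L M T^-1].
m (mass) has dimensions [M].
v (velocity) has dimensions [L T^-1].

Left side: [L T^-1]
Right side: [L T^-1]

Both sides have the same dimensions, so the equation is dimensionally consistent.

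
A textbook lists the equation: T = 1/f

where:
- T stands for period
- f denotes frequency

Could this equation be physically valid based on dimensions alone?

Yes

T (period) has dimensions [T].
f (frequency) has dimensions [T^-1].

Left side: [T]
Right side: [T]

Both sides have the same dimensions, so the equation is dimensionally consistent.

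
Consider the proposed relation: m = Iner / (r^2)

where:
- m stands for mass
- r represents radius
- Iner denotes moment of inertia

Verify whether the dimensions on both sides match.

Yes

m (mass) has dimensions [M].
r (radius) has dimensions [L].
Iner (moment of inertia) has dimensions [L^2 M].

Left side: [M]
Right side: [M]

Both sides have the same dimensions, so the equation is dimensionally consistent.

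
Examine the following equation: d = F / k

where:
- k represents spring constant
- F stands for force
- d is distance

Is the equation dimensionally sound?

Yes

k (spring constant) has dimensions [M T^-2].
F (force) has dimensions [L M T^-2].
d (distance) has dimensions [L].

Left side: [L]
Right side: [L]

Both sides have the same dimensions, so the equation is dimensionally consistent.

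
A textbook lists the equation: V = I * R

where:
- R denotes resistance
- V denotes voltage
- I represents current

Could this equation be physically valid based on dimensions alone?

Yes

R (resistance) has dimensions [I^-2 L^2 M T^-3].
V (voltage) has dimensions [I^-1 L^2 M T^-3].
I (current) has dimensions [I].

Left side: [I^-1 L^2 M T^-3]
Right side: [I^-1 L^2 M T^-3]

Both sides have the same dimensions, so the equation is dimensionally consistent.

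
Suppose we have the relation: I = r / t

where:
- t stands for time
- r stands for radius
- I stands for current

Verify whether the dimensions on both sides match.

No

t (time) has dimensions [T].
r (radius) has dimensions [L].
I (current) has dimensions [I].

Left side: [I]
Right side: [L T^-1]

The two sides have different dimensions, so the equation is NOT dimensionally consistent.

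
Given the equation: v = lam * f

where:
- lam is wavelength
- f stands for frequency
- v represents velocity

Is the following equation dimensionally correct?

Yes

lam (wavelength) has dimensions [L].
f (frequency) has dimensions [T^-1].
v (velocity) has dimensions [L T^-1].

Left side: [L T^-1]
Right side: [L T^-1]

Both sides have the same dimensions, so the equation is dimensionally consistent.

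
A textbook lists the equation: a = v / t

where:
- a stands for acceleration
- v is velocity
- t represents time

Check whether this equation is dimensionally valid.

Yes

a (acceleration) has dimensions [L T^-2].
v (velocity) has dimensions [L T^-1].
t (time) has dimensions [T].

Left side: [L T^-2]
Right side: [L T^-2]

Both sides have the same dimensions, so the equation is dimensionally consistent.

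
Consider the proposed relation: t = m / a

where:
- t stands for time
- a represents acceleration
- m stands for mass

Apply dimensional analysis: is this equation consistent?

No

t (time) has dimensions [T].
a (acceleration) has dimensions [L T^-2].
m (mass) has dimensions [M].

Left side: [T]
Right side: [L^-1 M T^2]

The two sides have different dimensions, so the equation is NOT dimensionally consistent.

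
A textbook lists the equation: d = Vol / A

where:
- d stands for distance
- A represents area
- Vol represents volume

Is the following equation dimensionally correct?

Yes

d (distance) has dimensions [L].
A (area) has dimensions [L^2].
Vol (volume) has dimensions [L^3].

Left side: [L]
Right side: [L]

Both sides have the same dimensions, so the equation is dimensionally consistent.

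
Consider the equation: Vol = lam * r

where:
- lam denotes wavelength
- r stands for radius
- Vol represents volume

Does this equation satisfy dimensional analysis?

No

lam (wavelength) has dimensions [L].
r (radius) has dimensions [L].
Vol (volume) has dimensions [L^3].

Left side: [L^3]
Right side: [L^2]

The two sides have different dimensions, so the equation is NOT dimensionally consistent.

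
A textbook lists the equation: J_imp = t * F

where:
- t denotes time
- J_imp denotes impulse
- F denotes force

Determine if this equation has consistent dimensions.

Yes

t (time) has dimensions [T].
J_imp (impulse) has dimensions [L M T^-1].
F (force) has dimensions [L M T^-2].

Left side: [L M T^-1]
Right side: [L M T^-1]

Both sides have the same dimensions, so the equation is dimensionally consistent.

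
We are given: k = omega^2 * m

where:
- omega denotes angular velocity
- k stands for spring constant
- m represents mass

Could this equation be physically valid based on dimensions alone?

Yes

omega (angular velocity) has dimensions [T^-1].
k (spring constant) has dimensions [M T^-2].
m (mass) has dimensions [M].

Left side: [M T^-2]
Right side: [M T^-2]

Both sides have the same dimensions, so the equation is dimensionally consistent.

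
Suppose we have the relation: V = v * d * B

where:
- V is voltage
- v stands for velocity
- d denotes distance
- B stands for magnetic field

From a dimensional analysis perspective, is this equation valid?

Yes

V (voltage) has dimensions [I^-1 L^2 M T^-3].
v (velocity) has dimensions [L T^-1].
d (distance) has dimensions [L].
B (magnetic field) has dimensions [I^-1 M T^-2].

Left side: [I^-1 L^2 M T^-3]
Right side: [I^-1 L^2 M T^-3]

Both sides have the same dimensions, so the equation is dimensionally consistent.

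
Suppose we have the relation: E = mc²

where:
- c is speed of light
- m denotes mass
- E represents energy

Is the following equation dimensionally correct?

Yes

c (speed of light) has dimensions [L T^-1].
m (mass) has dimensions [M].
E (energy) has dimensions [L^2 M T^-2].

Left side: [L^2 M T^-2]
Right side: [L^2 M T^-2]

Both sides have the same dimensions, so the equation is dimensionally consistent.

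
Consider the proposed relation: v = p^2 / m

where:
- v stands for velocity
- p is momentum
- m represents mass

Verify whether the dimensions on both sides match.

No

v (velocity) has dimensions [L T^-1].
p (momentum) has dimensions [L M T^-1].
m (mass) has dimensions [M].

Left side: [L T^-1]
Right side: [L^2 M T^-2]

The two sides have different dimensions, so the equation is NOT dimensionally consistent.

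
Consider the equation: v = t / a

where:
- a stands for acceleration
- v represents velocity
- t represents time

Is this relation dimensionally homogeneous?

No

a (acceleration) has dimensions [L T^-2].
v (velocity) has dimensions [L T^-1].
t (time) has dimensions [T].

Left side: [L T^-1]
Right side: [L^-1 T^3]

The two sides have different dimensions, so the equation is NOT dimensionally consistent.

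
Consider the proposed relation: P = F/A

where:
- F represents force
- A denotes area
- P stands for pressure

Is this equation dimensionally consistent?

Yes

F (force) has dimensions [L M T^-2].
A (area) has dimensions [L^2].
P (pressure) has dimensions [L^-1 M T^-2].

Left side: [L^-1 M T^-2]
Right side: [L^-1 M T^-2]

Both sides have the same dimensions, so the equation is dimensionally consistent.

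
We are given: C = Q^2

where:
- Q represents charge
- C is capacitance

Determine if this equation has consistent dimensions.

No

Q (charge) has dimensions [I T].
C (capacitance) has dimensions [I^2 L^-2 M^-1 T^4].

Left side: [I^2 L^-2 M^-1 T^4]
Right side: [I^2 T^2]

The two sides have different dimensions, so the equation is NOT dimensionally consistent.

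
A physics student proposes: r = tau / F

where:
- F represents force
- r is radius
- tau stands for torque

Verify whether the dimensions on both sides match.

Yes

F (force) has dimensions [L M T^-2].
r (radius) has dimensions [L].
tau (torque) has dimensions [L^2 M T^-2].

Left side: [L]
Right side: [L]

Both sides have the same dimensions, so the equation is dimensionally consistent.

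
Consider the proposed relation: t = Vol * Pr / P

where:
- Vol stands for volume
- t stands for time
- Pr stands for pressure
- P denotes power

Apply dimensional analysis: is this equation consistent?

Yes

Vol (volume) has dimensions [L^3].
t (time) has dimensions [T].
Pr (pressure) has dimensions [L^-1 M T^-2].
P (power) has dimensions [L^2 M T^-3].

Left side: [T]
Right side: [T]

Both sides have the same dimensions, so the equation is dimensionally consistent.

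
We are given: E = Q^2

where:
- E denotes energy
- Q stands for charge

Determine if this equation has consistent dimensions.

No

E (energy) has dimensions [L^2 M T^-2].
Q (charge) has dimensions [I T].

Left side: [L^2 M T^-2]
Right side: [I^2 T^2]

The two sides have different dimensions, so the equation is NOT dimensionally consistent.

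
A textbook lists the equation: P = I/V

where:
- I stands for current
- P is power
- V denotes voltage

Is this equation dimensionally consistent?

No

I (current) has dimensions [I].
P (power) has dimensions [L^2 M T^-3].
V (voltage) has dimensions [I^-1 L^2 M T^-3].

Left side: [L^2 M T^-3]
Right side: [I^2 L^-2 M^-1 T^3]

The two sides have different dimensions, so the equation is NOT dimensionally consistent.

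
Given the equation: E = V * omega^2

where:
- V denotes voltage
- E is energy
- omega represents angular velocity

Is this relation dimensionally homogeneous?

No

V (voltage) has dimensions [I^-1 L^2 M T^-3].
E (energy) has dimensions [L^2 M T^-2].
omega (angular velocity) has dimensions [T^-1].

Left side: [L^2 M T^-2]
Right side: [I^-1 L^2 M T^-5]

The two sides have different dimensions, so the equation is NOT dimensionally consistent.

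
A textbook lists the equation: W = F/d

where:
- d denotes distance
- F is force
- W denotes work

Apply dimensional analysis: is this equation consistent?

No

d (distance) has dimensions [L].
F (force) has dimensions [L M T^-2].
W (work) has dimensions [L^2 M T^-2].

Left side: [L^2 M T^-2]
Right side: [M T^-2]

The two sides have different dimensions, so the equation is NOT dimensionally consistent.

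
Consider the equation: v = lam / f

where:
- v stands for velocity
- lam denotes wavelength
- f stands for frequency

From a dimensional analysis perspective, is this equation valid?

No

v (velocity) has dimensions [L T^-1].
lam (wavelength) has dimensions [L].
f (frequency) has dimensions [T^-1].

Left side: [L T^-1]
Right side: [L T]

The two sides have different dimensions, so the equation is NOT dimensionally consistent.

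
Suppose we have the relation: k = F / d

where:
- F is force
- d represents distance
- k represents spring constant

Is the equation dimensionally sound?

Yes

F (force) has dimensions [L M T^-2].
d (distance) has dimensions [L].
k (spring constant) has dimensions [M T^-2].

Left side: [M T^-2]
Right side: [M T^-2]

Both sides have the same dimensions, so the equation is dimensionally consistent.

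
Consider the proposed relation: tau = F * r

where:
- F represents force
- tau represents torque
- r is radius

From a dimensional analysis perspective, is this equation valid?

Yes

F (force) has dimensions [L M T^-2].
tau (torque) has dimensions [L^2 M T^-2].
r (radius) has dimensions [L].

Left side: [L^2 M T^-2]
Right side: [L^2 M T^-2]

Both sides have the same dimensions, so the equation is dimensionally consistent.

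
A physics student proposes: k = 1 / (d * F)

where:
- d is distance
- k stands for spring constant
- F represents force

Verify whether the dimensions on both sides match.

No

d (distance) has dimensions [L].
k (spring constant) has dimensions [M T^-2].
F (force) has dimensions [L M T^-2].

Left side: [M T^-2]
Right side: [L^-2 M^-1 T^2]

The two sides have different dimensions, so the equation is NOT dimensionally consistent.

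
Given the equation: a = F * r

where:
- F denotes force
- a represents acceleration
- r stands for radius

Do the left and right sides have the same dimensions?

No

F (force) has dimensions [L M T^-2].
a (acceleration) has dimensions [L T^-2].
r (radius) has dimensions [L].

Left side: [L T^-2]
Right side: [L^2 M T^-2]

The two sides have different dimensions, so the equation is NOT dimensionally consistent.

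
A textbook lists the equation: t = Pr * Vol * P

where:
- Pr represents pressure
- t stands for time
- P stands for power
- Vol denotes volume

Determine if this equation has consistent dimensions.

No

Pr (pressure) has dimensions [L^-1 M T^-2].
t (time) has dimensions [T].
P (power) has dimensions [L^2 M T^-3].
Vol (volume) has dimensions [L^3].

Left side: [T]
Right side: [L^4 M^2 T^-5]

The two sides have different dimensions, so the equation is NOT dimensionally consistent.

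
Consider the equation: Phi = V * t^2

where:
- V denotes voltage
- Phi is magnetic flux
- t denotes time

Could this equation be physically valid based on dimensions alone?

No

V (voltage) has dimensions [I^-1 L^2 M T^-3].
Phi (magnetic flux) has dimensions [I^-1 L^2 M T^-2].
t (time) has dimensions [T].

Left side: [I^-1 L^2 M T^-2]
Right side: [I^-1 L^2 M T^-1]

The two sides have different dimensions, so the equation is NOT dimensionally consistent.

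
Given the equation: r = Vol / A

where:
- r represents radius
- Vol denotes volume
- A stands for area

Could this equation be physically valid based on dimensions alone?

Yes

r (radius) has dimensions [L].
Vol (volume) has dimensions [L^3].
A (area) has dimensions [L^2].

Left side: [L]
Right side: [L]

Both sides have the same dimensions, so the equation is dimensionally consistent.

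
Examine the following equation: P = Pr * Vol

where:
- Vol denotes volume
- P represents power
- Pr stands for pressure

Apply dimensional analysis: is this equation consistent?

No

Vol (volume) has dimensions [L^3].
P (power) has dimensions [L^2 M T^-3].
Pr (pressure) has dimensions [L^-1 M T^-2].

Left side: [L^2 M T^-3]
Right side: [L^2 M T^-2]

The two sides have different dimensions, so the equation is NOT dimensionally consistent.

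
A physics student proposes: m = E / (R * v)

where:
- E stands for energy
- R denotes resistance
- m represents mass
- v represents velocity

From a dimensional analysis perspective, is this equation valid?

No

E (energy) has dimensions [L^2 M T^-2].
R (resistance) has dimensions [I^-2 L^2 M T^-3].
m (mass) has dimensions [M].
v (velocity) has dimensions [L T^-1].

Left side: [M]
Right side: [I^2 L^-1 T^2]

The two sides have different dimensions, so the equation is NOT dimensionally consistent.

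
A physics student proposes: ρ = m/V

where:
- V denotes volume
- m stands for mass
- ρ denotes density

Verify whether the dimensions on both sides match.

Yes

V (volume) has dimensions [L^3].
m (mass) has dimensions [M].
ρ (density) has dimensions [L^-3 M].

Left side: [L^-3 M]
Right side: [L^-3 M]

Both sides have the same dimensions, so the equation is dimensionally consistent.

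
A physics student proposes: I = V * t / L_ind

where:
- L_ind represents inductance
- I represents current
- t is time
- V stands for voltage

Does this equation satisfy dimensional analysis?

Yes

L_ind (inductance) has dimensions [I^-2 L^2 M T^-2].
I (current) has dimensions [I].
t (time) has dimensions [T].
V (voltage) has dimensions [I^-1 L^2 M T^-3].

Left side: [I]
Right side: [I]

Both sides have the same dimensions, so the equation is dimensionally consistent.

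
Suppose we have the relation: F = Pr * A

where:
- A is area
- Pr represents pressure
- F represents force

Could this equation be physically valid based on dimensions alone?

Yes

A (area) has dimensions [L^2].
Pr (pressure) has dimensions [L^-1 M T^-2].
F (force) has dimensions [L M T^-2].

Left side: [L M T^-2]
Right side: [L M T^-2]

Both sides have the same dimensions, so the equation is dimensionally consistent.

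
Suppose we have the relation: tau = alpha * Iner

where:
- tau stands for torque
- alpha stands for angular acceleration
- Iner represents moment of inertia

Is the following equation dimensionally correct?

Yes

tau (torque) has dimensions [L^2 M T^-2].
alpha (angular acceleration) has dimensions [T^-2].
Iner (moment of inertia) has dimensions [L^2 M].

Left side: [L^2 M T^-2]
Right side: [L^2 M T^-2]

Both sides have the same dimensions, so the equation is dimensionally consistent.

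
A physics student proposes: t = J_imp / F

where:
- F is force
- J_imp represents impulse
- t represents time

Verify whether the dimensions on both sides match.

Yes

F (force) has dimensions [L M T^-2].
J_imp (impulse) has dimensions [L M T^-1].
t (time) has dimensions [T].

Left side: [T]
Right side: [T]

Both sides have the same dimensions, so the equation is dimensionally consistent.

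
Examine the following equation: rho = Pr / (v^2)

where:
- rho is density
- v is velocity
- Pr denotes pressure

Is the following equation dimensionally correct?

Yes

rho (density) has dimensions [L^-3 M].
v (velocity) has dimensions [L T^-1].
Pr (pressure) has dimensions [L^-1 M T^-2].

Left side: [L^-3 M]
Right side: [L^-3 M]

Both sides have the same dimensions, so the equation is dimensionally consistent.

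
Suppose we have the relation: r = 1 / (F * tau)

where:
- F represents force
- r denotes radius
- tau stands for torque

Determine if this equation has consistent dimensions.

No

F (force) has dimensions [L M T^-2].
r (radius) has dimensions [L].
tau (torque) has dimensions [L^2 M T^-2].

Left side: [L]
Right side: [L^-3 M^-2 T^4]

The two sides have different dimensions, so the equation is NOT dimensionally consistent.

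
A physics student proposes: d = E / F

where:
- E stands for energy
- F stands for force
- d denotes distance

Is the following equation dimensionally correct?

Yes

E (energy) has dimensions [L^2 M T^-2].
F (force) has dimensions [L M T^-2].
d (distance) has dimensions [L].

Left side: [L]
Right side: [L]

Both sides have the same dimensions, so the equation is dimensionally consistent.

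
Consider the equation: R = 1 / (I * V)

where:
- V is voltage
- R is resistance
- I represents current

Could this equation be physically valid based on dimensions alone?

No

V (voltage) has dimensions [I^-1 L^2 M T^-3].
R (resistance) has dimensions [I^-2 L^2 M T^-3].
I (current) has dimensions [I].

Left side: [I^-2 L^2 M T^-3]
Right side: [L^-2 M^-1 T^3]

The two sides have different dimensions, so the equation is NOT dimensionally consistent.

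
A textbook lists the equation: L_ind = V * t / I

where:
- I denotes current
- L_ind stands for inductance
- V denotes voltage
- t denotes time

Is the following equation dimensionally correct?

Yes

I (current) has dimensions [I].
L_ind (inductance) has dimensions [I^-2 L^2 M T^-2].
V (voltage) has dimensions [I^-1 L^2 M T^-3].
t (time) has dimensions [T].

Left side: [I^-2 L^2 M T^-2]
Right side: [I^-2 L^2 M T^-2]

Both sides have the same dimensions, so the equation is dimensionally consistent.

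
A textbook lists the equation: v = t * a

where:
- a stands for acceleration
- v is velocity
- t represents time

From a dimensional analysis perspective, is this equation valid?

Yes

a (acceleration) has dimensions [L T^-2].
v (velocity) has dimensions [L T^-1].
t (time) has dimensions [T].

Left side: [L T^-1]
Right side: [L T^-1]

Both sides have the same dimensions, so the equation is dimensionally consistent.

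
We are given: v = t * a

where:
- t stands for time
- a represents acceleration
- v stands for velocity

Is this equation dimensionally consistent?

Yes

t (time) has dimensions [T].
a (acceleration) has dimensions [L T^-2].
v (velocity) has dimensions [L T^-1].

Left side: [L T^-1]
Right side: [L T^-1]

Both sides have the same dimensions, so the equation is dimensionally consistent.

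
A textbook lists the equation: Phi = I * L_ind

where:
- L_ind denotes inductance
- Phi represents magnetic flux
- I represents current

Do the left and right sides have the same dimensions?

Yes

L_ind (inductance) has dimensions [I^-2 L^2 M T^-2].
Phi (magnetic flux) has dimensions [I^-1 L^2 M T^-2].
I (current) has dimensions [I].

Left side: [I^-1 L^2 M T^-2]
Right side: [I^-1 L^2 M T^-2]

Both sides have the same dimensions, so the equation is dimensionally consistent.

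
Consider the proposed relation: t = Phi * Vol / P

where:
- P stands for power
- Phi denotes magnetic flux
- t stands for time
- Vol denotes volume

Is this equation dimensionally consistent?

No

P (power) has dimensions [L^2 M T^-3].
Phi (magnetic flux) has dimensions [I^-1 L^2 M T^-2].
t (time) has dimensions [T].
Vol (volume) has dimensions [L^3].

Left side: [T]
Right side: [I^-1 L^3 T]

The two sides have different dimensions, so the equation is NOT dimensionally consistent.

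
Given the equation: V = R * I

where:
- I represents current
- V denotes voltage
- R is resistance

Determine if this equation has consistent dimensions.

Yes

I (current) has dimensions [I].
V (voltage) has dimensions [I^-1 L^2 M T^-3].
R (resistance) has dimensions [I^-2 L^2 M T^-3].

Left side: [I^-1 L^2 M T^-3]
Right side: [I^-1 L^2 M T^-3]

Both sides have the same dimensions, so the equation is dimensionally consistent.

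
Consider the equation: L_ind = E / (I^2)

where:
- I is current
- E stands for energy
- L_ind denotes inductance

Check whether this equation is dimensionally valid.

Yes

I (current) has dimensions [I].
E (energy) has dimensions [L^2 M T^-2].
L_ind (inductance) has dimensions [I^-2 L^2 M T^-2].

Left side: [I^-2 L^2 M T^-2]
Right side: [I^-2 L^2 M T^-2]

Both sides have the same dimensions, so the equation is dimensionally consistent.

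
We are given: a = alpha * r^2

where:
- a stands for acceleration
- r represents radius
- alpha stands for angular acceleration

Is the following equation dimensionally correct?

No

a (acceleration) has dimensions [L T^-2].
r (radius) has dimensions [L].
alpha (angular acceleration) has dimensions [T^-2].

Left side: [L T^-2]
Right side: [L^2 T^-2]

The two sides have different dimensions, so the equation is NOT dimensionally consistent.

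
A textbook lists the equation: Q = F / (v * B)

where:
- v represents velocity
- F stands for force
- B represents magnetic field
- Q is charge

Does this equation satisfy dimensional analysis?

Yes

v (velocity) has dimensions [L T^-1].
F (force) has dimensions [L M T^-2].
B (magnetic field) has dimensions [I^-1 M T^-2].
Q (charge) has dimensions [I T].

Left side: [I T]
Right side: [I T]

Both sides have the same dimensions, so the equation is dimensionally consistent.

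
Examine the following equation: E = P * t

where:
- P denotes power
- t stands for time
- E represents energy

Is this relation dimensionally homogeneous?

Yes

P (power) has dimensions [L^2 M T^-3].
t (time) has dimensions [T].
E (energy) has dimensions [L^2 M T^-2].

Left side: [L^2 M T^-2]
Right side: [L^2 M T^-2]

Both sides have the same dimensions, so the equation is dimensionally consistent.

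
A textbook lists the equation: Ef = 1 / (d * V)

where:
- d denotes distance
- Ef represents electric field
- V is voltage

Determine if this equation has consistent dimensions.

No

d (distance) has dimensions [L].
Ef (electric field) has dimensions [I^-1 L M T^-3].
V (voltage) has dimensions [I^-1 L^2 M T^-3].

Left side: [I^-1 L M T^-3]
Right side: [I L^-3 M^-1 T^3]

The two sides have different dimensions, so the equation is NOT dimensionally consistent.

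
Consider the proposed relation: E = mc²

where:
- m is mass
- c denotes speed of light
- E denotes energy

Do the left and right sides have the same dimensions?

Yes

m (mass) has dimensions [M].
c (speed of light) has dimensions [L T^-1].
E (energy) has dimensions [L^2 M T^-2].

Left side: [L^2 M T^-2]
Right side: [L^2 M T^-2]

Both sides have the same dimensions, so the equation is dimensionally consistent.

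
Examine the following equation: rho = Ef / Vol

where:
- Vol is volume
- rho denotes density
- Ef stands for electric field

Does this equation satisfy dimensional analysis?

No

Vol (volume) has dimensions [L^3].
rho (density) has dimensions [L^-3 M].
Ef (electric field) has dimensions [I^-1 L M T^-3].

Left side: [L^-3 M]
Right side: [I^-1 L^-2 M T^-3]

The two sides have different dimensions, so the equation is NOT dimensionally consistent.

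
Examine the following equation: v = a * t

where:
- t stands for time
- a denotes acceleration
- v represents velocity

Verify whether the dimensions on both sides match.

Yes

t (time) has dimensions [T].
a (acceleration) has dimensions [L T^-2].
v (velocity) has dimensions [L T^-1].

Left side: [L T^-1]
Right side: [L T^-1]

Both sides have the same dimensions, so the equation is dimensionally consistent.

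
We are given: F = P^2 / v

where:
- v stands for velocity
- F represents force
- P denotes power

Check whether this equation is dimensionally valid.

No

v (velocity) has dimensions [L T^-1].
F (force) has dimensions [L M T^-2].
P (power) has dimensions [L^2 M T^-3].

Left side: [L M T^-2]
Right side: [L^3 M^2 T^-5]

The two sides have different dimensions, so the equation is NOT dimensionally consistent.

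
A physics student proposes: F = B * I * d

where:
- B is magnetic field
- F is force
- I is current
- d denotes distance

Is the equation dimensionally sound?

Yes

B (magnetic field) has dimensions [I^-1 M T^-2].
F (force) has dimensions [L M T^-2].
I (current) has dimensions [I].
d (distance) has dimensions [L].

Left side: [L M T^-2]
Right side: [L M T^-2]

Both sides have the same dimensions, so the equation is dimensionally consistent.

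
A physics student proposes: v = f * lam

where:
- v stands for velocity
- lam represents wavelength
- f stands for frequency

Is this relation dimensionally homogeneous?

Yes

v (velocity) has dimensions [L T^-1].
lam (wavelength) has dimensions [L].
f (frequency) has dimensions [T^-1].

Left side: [L T^-1]
Right side: [L T^-1]

Both sides have the same dimensions, so the equation is dimensionally consistent.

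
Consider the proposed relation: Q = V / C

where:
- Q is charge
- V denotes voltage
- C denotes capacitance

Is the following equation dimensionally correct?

No

Q (charge) has dimensions [I T].
V (voltage) has dimensions [I^-1 L^2 M T^-3].
C (capacitance) has dimensions [I^2 L^-2 M^-1 T^4].

Left side: [I T]
Right side: [I^-3 L^4 M^2 T^-7]

The two sides have different dimensions, so the equation is NOT dimensionally consistent.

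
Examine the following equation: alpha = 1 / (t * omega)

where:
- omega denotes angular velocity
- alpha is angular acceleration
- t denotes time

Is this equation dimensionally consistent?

No

omega (angular velocity) has dimensions [T^-1].
alpha (angular acceleration) has dimensions [T^-2].
t (time) has dimensions [T].

Left side: [T^-2]
Right side: [dimensionless]

The two sides have different dimensions, so the equation is NOT dimensionally consistent.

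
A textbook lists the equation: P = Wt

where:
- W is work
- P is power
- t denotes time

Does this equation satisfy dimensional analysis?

No

W (work) has dimensions [L^2 M T^-2].
P (power) has dimensions [L^2 M T^-3].
t (time) has dimensions [T].

Left side: [L^2 M T^-3]
Right side: [L^2 M T^-1]

The two sides have different dimensions, so the equation is NOT dimensionally consistent.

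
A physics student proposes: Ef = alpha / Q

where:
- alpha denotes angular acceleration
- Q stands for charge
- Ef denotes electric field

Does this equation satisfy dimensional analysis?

No

alpha (angular acceleration) has dimensions [T^-2].
Q (charge) has dimensions [I T].
Ef (electric field) has dimensions [I^-1 L M T^-3].

Left side: [I^-1 L M T^-3]
Right side: [I^-1 T^-3]

The two sides have different dimensions, so the equation is NOT dimensionally consistent.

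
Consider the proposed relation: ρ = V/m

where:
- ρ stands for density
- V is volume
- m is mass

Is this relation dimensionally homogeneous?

No

ρ (density) has dimensions [L^-3 M].
V (volume) has dimensions [L^3].
m (mass) has dimensions [M].

Left side: [L^-3 M]
Right side: [L^3 M^-1]

The two sides have different dimensions, so the equation is NOT dimensionally consistent.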